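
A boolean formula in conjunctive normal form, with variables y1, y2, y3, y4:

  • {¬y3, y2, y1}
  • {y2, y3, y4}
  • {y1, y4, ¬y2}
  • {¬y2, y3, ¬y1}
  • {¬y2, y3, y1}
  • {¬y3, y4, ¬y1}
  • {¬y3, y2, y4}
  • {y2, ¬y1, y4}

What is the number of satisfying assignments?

5

Satisfying assignments:
  y1=F y2=F y3=F y4=T
  y1=F y2=T y3=T y4=T
  y1=T y2=F y3=F y4=T
  y1=T y2=F y3=T y4=T
  y1=T y2=T y3=T y4=T
That's 5 in total.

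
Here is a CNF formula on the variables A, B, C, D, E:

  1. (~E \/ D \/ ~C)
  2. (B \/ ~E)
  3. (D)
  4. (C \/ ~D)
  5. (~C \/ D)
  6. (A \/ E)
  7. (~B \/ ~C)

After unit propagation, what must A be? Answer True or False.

True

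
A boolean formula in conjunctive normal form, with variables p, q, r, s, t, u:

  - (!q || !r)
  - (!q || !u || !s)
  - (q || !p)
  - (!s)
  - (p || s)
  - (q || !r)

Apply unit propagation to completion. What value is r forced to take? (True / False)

Unit clause (!s) sets s = False.
In (p || s), s is now false; p must hold, so p = True.
(!p || q): since p = True, the clause reduces to (q). q = True.
In (!r || !q), !q is now false; !r must hold, so r = False.

False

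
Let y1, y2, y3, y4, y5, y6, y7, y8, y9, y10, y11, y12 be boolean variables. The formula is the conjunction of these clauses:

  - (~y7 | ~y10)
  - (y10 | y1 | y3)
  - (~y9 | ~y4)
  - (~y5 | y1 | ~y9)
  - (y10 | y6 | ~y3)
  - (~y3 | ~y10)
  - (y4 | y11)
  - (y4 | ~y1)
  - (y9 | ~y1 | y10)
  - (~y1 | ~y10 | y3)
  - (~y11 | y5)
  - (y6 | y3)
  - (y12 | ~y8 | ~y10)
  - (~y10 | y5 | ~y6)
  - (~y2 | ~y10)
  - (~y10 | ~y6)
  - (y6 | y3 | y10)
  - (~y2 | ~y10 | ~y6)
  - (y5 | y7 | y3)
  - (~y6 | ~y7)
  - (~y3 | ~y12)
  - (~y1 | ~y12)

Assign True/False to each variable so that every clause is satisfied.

y1=F, y2=F, y3=T, y4=T, y5=T, y6=T, y7=F, y8=T, y9=F, y10=F, y11=F, y12=F

y2 occurs only negated in the remaining clauses — set y2 = False.
Set y1 = False and propagate.
For the remaining variables, y3 = True, y4 = True, y5 = True, y6 = True, y7 = False, y8 = True, y9 = False, y10 = False, y11 = False, y12 = False works.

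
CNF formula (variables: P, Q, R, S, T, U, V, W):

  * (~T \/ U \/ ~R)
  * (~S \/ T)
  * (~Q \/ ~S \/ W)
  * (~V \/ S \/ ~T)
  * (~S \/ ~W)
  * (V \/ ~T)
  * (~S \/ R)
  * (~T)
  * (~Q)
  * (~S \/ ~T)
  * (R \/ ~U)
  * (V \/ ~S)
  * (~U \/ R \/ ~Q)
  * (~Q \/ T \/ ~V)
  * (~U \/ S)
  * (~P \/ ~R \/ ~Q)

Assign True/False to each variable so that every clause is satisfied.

P = F  Q = F  R = F  S = F  T = F  U = F  V = T  W = T

The clause (~T) is unit: T must be False.
(~S) is a unit clause, so S = False.
The clause (~Q) is unit: Q must be False.
The clause (~U) is unit: U must be False.
P, R, V, W are now unconstrained; take P = False, R = False, V = True, W = True.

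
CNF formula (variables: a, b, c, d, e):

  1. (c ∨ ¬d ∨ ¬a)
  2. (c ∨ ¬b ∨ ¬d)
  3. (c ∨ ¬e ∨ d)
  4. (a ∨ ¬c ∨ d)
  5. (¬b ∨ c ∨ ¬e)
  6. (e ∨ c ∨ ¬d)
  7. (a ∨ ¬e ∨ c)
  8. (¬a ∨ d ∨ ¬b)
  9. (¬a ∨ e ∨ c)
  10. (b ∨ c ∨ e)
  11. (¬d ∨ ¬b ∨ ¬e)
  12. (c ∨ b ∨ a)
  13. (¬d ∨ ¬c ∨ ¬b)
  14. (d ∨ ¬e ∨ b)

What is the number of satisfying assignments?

6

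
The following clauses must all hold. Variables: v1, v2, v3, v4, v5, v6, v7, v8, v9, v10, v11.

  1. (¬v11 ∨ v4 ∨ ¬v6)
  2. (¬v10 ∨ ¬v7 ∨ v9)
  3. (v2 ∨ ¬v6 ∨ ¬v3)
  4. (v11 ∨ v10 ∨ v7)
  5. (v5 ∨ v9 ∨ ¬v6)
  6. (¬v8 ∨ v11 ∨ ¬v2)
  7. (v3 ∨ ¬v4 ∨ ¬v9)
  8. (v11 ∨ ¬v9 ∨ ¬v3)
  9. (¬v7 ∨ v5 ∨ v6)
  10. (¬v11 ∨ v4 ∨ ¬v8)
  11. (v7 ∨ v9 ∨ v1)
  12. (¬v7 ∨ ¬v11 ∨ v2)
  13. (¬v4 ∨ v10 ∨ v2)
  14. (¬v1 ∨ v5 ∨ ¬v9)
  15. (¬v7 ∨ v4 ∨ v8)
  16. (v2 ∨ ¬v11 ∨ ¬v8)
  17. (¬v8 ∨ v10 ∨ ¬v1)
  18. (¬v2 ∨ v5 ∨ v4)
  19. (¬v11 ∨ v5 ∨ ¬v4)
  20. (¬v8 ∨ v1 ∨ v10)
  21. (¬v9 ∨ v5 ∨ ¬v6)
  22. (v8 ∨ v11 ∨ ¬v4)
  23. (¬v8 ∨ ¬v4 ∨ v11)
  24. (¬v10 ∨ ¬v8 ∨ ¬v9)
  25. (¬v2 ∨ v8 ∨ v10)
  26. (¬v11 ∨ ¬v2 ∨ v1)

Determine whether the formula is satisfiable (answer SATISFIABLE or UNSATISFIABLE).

Branch on v1: take v1 = False.
Try v2 = False.
Try v3 = False.
The remaining clauses are satisfied by v4 = False, v5 = False, v6 = False, v7 = False, v8 = False, v9 = True, v10 = False, v11 = True.
Every clause has at least one true literal under this assignment.
So v1 = 0, v2 = 0, v3 = 0, v4 = 0, v5 = 0, v6 = 0, v7 = 0, v8 = 0, v9 = 1, v10 = 0, v11 = 1 is a satisfying assignment.

SATISFIABLE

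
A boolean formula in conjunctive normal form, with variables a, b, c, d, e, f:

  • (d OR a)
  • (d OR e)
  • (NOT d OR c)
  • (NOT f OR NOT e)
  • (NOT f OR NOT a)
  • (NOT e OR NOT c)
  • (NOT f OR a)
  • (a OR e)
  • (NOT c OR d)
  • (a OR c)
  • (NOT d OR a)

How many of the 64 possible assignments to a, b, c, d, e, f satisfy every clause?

4

Satisfying assignments:
  a=1 b=0 c=0 d=0 e=1 f=0
  a=1 b=0 c=1 d=1 e=0 f=0
  a=1 b=1 c=0 d=0 e=1 f=0
  a=1 b=1 c=1 d=1 e=0 f=0
That's 4 in total.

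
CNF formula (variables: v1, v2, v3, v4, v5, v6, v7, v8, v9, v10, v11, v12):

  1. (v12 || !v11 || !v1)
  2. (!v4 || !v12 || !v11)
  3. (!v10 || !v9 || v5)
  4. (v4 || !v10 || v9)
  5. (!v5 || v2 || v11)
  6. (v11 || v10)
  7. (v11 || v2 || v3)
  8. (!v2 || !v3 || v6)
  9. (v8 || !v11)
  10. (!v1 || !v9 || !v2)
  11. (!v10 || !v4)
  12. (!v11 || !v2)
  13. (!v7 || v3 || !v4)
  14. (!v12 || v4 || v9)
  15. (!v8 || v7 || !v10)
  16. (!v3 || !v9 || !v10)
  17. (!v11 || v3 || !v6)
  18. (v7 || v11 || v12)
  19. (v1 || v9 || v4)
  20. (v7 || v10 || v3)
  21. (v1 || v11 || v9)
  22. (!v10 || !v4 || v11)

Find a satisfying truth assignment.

v1 = 0  v2 = 0  v3 = 1  v4 = 0  v5 = 0  v6 = 0  v7 = 0  v8 = 1  v9 = 1  v10 = 0  v11 = 1  v12 = 1

Branch on v1: take v1 = False.
For the remaining variables, v2 = False, v3 = True, v4 = False, v5 = False, v6 = False, v7 = False, v8 = True, v9 = True, v10 = False, v11 = True, v12 = True works.
Check each clause:
  1. (v12 || !v1 || !v11) — v12 is true.
  2. (!v12 || !v11 || !v4) — !v4 is true.
  3. (v5 || !v9 || !v10) — !v10 is true.
  4. (!v10 || v9 || v4) — v9 is true.
  5. (!v5 || v11 || v2) — v11 is true.
  6. (v11 || v10) — v11 is true.
  7. (v11 || v3 || v2) — v3 is true.
  8. (!v3 || v6 || !v2) — !v2 is true.
  9. (!v11 || v8) — v8 is true.
  10. (!v9 || !v1 || !v2) — !v1 is true.
  11. (!v10 || !v4) — !v4 is true.
  12. (!v11 || !v2) — !v2 is true.
  13. (!v4 || !v7 || v3) — !v7 is true.
  14. (v4 || !v12 || v9) — v9 is true.
  15. (!v8 || !v10 || v7) — !v10 is true.
  16. (!v9 || !v3 || !v10) — !v10 is true.
  17. (v3 || !v11 || !v6) — !v6 is true.
  18. (v12 || v11 || v7) — v11 is true.
  19. (v4 || v9 || v1) — v9 is true.
  20. (v3 || v10 || v7) — v3 is true.
  21. (v9 || v1 || v11) — v11 is true.
  22. (v11 || !v4 || !v10) — v11 is true.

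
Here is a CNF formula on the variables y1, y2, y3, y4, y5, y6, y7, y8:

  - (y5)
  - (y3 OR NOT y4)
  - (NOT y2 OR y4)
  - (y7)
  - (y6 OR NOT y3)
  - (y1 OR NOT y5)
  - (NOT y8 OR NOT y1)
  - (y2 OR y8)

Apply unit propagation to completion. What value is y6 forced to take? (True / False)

(y5) stands alone — y5 = True.
Unit clause (y7) sets y7 = True.
From (NOT y5 OR y1) and y5 = True: y1 = True.
From (NOT y8 OR NOT y1) and y1 = True: y8 = False.
(y2 OR y8) with y8 = False leaves only y2, so y2 = True.
(y4 OR NOT y2): since y2 = True, the clause reduces to (y4). y4 = True.
(y3 OR NOT y4) with y4 = True leaves only y3, so y3 = True.
From (y6 OR NOT y3) and y3 = True: y6 = True.

True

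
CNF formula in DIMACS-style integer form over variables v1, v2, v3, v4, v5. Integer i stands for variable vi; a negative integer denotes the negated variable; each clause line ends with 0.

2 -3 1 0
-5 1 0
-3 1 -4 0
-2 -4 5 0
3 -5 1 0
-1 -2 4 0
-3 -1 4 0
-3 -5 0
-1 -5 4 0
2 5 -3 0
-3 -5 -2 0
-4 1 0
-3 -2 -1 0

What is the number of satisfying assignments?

7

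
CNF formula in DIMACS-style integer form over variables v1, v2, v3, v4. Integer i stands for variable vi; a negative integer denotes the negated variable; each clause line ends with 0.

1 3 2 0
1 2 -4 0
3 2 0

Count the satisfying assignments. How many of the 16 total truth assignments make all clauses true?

Case analysis on v2 and v1:
  v2=1, v1=1: remaining (v3,v4) ∈ {(0,0); (0,1); (1,0); (1,1)} — 4.
  v2=1, v1=0: remaining (v3,v4) ∈ {(0,0); (0,1); (1,0); (1,1)} — 4.
  v2=0, v1=1: remaining (v3,v4) ∈ {(1,0); (1,1)} — 2.
  v2=0, v1=0: remaining (v3,v4) ∈ {(1,0)} — 1.
Total: 4 + 4 + 2 + 1 = 11.

11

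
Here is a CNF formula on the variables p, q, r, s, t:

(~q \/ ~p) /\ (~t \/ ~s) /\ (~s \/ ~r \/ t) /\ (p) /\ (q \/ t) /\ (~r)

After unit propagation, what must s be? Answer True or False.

(p) stands alone — p = True.
(~p \/ ~q) with p = True leaves only ~q, so q = False.
(t \/ q): since q = False, the clause reduces to (t). t = True.
In (~s \/ ~t), ~t is now false; ~s must hold, so s = False.

False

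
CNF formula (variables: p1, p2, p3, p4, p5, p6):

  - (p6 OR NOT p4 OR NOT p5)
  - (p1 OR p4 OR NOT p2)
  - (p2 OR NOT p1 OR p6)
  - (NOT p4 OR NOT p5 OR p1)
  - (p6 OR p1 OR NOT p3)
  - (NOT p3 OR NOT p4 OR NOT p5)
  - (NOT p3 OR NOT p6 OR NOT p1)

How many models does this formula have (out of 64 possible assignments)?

26

Split on p1, then p4.
  p1=T, p4=T: 6 of the 16 assignments to (p2,p3,p5,p6) work.
  p1=T, p4=F: p5 free; 4 ways for (p2,p3,p6) × 2^1 = 8.
  p1=F, p4=T: p2 free; 3 ways for (p3,p5,p6) × 2^1 = 6.
  p1=F, p4=F: p5 free; 3 ways for (p2,p3,p6) × 2^1 = 6.
Total: 6 + 8 + 6 + 6 = 26.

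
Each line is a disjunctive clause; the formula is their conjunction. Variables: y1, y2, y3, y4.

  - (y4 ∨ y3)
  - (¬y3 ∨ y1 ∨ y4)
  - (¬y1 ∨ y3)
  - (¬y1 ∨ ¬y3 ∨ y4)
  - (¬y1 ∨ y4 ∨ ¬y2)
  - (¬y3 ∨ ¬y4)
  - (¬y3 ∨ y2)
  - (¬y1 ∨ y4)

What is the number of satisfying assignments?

2

Satisfying assignments:
  y1=F y2=F y3=F y4=T
  y1=F y2=T y3=F y4=T
Count: 2.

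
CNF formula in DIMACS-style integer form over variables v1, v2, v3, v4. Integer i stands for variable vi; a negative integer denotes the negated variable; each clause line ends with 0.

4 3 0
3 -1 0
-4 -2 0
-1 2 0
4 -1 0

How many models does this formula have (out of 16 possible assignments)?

4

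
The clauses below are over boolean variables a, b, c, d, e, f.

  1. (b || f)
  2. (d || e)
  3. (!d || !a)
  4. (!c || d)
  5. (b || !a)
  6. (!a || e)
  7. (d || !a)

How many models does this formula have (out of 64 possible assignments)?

15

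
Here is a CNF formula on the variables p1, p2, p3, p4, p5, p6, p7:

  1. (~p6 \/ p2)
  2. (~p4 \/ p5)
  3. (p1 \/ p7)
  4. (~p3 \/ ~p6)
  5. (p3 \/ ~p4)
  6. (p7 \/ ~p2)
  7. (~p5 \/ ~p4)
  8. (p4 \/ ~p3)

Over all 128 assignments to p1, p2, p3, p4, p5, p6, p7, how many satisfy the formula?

Split on p4, then p3.
  p4=T, p3=T: a clause becomes empty — 0.
  p4=T, p3=F: a clause becomes empty — 0.
  p4=F, p3=T: a clause becomes empty — 0.
  p4=F, p3=F: p5 free; 7 ways for (p1,p2,p6,p7) × 2^1 = 14.
Total: 0 + 0 + 0 + 14 = 14.

14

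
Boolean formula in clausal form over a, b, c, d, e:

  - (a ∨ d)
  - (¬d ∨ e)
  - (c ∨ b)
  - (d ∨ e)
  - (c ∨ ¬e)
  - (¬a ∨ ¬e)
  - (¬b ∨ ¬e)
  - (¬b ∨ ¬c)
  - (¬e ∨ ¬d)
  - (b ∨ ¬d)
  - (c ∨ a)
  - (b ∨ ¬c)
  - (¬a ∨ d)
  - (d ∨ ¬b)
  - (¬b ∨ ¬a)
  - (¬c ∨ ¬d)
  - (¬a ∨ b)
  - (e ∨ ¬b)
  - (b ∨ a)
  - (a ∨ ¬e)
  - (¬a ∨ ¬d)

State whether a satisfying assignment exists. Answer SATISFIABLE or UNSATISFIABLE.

b = True:
  propagation gives e=False; an empty clause results — contradiction.
b = False:
  propagation gives c=True; an empty clause results — contradiction.
Every branch closes, so no satisfying assignment exists.

UNSATISFIABLE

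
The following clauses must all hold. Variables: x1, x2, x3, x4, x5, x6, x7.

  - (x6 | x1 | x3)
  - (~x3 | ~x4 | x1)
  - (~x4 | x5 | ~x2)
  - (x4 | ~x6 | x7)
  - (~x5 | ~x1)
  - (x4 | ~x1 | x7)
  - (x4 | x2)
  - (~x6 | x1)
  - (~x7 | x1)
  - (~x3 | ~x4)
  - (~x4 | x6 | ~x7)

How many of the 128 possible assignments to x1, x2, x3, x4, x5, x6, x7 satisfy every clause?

Split on x4, then x1.
  x4=T, x1=T: remaining (x2,x3,x5,x6,x7) ∈ {(F,F,F,F,F); (F,F,F,T,F); (F,F,F,T,T)} — 3.
  x4=T, x1=F: a clause becomes empty — 0.
  x4=F, x1=T: remaining (x2,x3,x5,x6,x7) ∈ {(T,F,F,F,T); (T,F,F,T,T); (T,T,F,F,T); (T,T,F,T,T)} — 4.
  x4=F, x1=F: remaining (x2,x3,x5,x6,x7) ∈ {(T,T,F,F,F); (T,T,T,F,F)} — 2.
Total: 3 + 0 + 4 + 2 = 9.

9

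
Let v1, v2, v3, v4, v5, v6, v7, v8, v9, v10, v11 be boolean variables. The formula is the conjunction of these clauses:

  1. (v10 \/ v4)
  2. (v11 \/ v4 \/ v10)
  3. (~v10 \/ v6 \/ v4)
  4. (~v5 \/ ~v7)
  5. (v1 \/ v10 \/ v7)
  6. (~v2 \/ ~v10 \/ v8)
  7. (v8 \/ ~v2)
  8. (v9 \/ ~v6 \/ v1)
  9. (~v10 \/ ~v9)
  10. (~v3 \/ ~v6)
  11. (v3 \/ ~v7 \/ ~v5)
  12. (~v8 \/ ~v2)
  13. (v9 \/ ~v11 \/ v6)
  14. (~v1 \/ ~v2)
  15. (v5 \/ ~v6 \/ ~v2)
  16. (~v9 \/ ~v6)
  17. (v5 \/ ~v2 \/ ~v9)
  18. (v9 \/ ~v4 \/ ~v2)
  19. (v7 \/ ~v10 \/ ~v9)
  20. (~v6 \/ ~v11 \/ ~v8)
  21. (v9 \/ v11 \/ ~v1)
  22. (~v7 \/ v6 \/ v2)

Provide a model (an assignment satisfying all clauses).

v1=T, v2=F, v3=F, v4=T, v5=T, v6=F, v7=F, v8=T, v9=T, v10=F, v11=T

Check each clause:
  1. (v10 \/ v4) — v4 is true.
  2. (v10 \/ v11 \/ v4) — v11 is true.
  3. (~v10 \/ v6 \/ v4) — v4 is true.
  4. (~v5 \/ ~v7) — ~v7 is true.
  5. (v7 \/ v10 \/ v1) — v1 is true.
  6. (~v10 \/ v8 \/ ~v2) — v8 is true.
  7. (~v2 \/ v8) — v8 is true.
  8. (~v6 \/ v9 \/ v1) — v1 is true.
  9. (~v9 \/ ~v10) — ~v10 is true.
  10. (~v3 \/ ~v6) — ~v6 is true.
  11. (~v7 \/ v3 \/ ~v5) — ~v7 is true.
  12. (~v8 \/ ~v2) — ~v2 is true.
  13. (v9 \/ v6 \/ ~v11) — v9 is true.
  14. (~v2 \/ ~v1) — ~v2 is true.
  15. (~v2 \/ ~v6 \/ v5) — ~v6 is true.
  16. (~v9 \/ ~v6) — ~v6 is true.
  17. (~v2 \/ ~v9 \/ v5) — v5 is true.
  18. (v9 \/ ~v2 \/ ~v4) — v9 is true.
  19. (v7 \/ ~v10 \/ ~v9) — ~v10 is true.
  20. (~v8 \/ ~v11 \/ ~v6) — ~v6 is true.
  21. (v9 \/ v11 \/ ~v1) — v9 is true.
  22. (v2 \/ v6 \/ ~v7) — ~v7 is true.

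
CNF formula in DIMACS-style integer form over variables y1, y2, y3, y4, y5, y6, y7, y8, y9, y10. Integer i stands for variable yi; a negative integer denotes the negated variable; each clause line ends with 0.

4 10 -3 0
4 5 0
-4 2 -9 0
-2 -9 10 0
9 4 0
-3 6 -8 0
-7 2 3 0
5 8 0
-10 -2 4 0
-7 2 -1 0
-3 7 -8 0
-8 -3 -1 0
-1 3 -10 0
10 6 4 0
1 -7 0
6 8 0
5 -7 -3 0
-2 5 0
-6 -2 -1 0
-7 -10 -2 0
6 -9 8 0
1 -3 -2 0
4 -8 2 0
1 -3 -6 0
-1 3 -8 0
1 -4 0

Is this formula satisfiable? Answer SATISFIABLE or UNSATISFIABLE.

Pure literal: y5 appears only positively; assign y5 = True.
Branch on y1: take y1 = True.
Set y2 = False and propagate.
  then y7 is forced to False.
Branch on y3: take y3 = False.
  then y10 is forced to False.
  then y8 is forced to False.
  then y6 is forced to True.
For the remaining variables, y4 = False, y9 = True works.
Every clause has at least one true literal under this assignment.
So y1=T, y2=F, y3=F, y4=F, y5=T, y6=T, y7=F, y8=F, y9=T, y10=F is a satisfying assignment.

SATISFIABLE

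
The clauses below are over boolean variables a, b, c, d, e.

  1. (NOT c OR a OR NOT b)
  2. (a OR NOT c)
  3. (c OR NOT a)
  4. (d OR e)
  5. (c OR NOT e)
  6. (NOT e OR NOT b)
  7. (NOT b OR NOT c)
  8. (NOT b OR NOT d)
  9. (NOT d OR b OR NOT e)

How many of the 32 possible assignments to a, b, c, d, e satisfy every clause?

3

Satisfying assignments:
  a=F b=F c=F d=T e=F
  a=T b=F c=T d=F e=T
  a=T b=F c=T d=T e=F
Count: 3.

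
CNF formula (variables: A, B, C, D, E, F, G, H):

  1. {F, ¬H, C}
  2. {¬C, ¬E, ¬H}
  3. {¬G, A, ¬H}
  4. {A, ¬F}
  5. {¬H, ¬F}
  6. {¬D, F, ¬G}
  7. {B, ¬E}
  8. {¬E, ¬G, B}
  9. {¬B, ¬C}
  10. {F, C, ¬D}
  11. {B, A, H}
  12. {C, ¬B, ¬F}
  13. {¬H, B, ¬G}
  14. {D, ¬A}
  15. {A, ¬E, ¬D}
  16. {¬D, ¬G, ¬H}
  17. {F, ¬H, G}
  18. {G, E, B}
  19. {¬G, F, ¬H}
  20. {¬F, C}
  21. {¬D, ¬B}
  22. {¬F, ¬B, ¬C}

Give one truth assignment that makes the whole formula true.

A=False, B=True, C=False, D=False, E=True, F=False, G=True, H=False

Set A = False and propagate.
  then F is forced to False.
Branch on B: take B = True.
  then C is forced to False.
  then H is forced to False.
  then D is forced to False.
E, G are now unconstrained; take E = True, G = True.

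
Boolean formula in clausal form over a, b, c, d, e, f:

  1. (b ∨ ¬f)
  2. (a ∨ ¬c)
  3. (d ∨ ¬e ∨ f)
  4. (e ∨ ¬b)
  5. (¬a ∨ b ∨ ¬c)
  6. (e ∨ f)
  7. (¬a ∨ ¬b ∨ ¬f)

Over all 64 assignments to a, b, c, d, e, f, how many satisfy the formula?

7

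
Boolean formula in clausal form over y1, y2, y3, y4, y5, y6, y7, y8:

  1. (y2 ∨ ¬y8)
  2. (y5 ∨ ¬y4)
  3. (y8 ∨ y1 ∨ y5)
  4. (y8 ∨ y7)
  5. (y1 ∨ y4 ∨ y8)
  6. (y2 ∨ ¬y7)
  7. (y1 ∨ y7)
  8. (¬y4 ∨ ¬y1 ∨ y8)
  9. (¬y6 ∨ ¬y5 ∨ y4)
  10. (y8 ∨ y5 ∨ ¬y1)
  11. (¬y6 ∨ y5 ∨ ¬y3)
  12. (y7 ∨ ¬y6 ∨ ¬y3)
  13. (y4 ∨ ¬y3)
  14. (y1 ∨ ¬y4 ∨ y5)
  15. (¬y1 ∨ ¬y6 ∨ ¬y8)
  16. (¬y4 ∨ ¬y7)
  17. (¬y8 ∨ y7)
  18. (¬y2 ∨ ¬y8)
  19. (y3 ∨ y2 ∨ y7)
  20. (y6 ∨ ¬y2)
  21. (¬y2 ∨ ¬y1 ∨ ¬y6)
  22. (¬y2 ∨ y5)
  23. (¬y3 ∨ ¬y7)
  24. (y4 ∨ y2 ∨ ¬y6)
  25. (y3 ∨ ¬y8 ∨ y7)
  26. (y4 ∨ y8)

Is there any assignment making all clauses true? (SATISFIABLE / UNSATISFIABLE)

UNSATISFIABLE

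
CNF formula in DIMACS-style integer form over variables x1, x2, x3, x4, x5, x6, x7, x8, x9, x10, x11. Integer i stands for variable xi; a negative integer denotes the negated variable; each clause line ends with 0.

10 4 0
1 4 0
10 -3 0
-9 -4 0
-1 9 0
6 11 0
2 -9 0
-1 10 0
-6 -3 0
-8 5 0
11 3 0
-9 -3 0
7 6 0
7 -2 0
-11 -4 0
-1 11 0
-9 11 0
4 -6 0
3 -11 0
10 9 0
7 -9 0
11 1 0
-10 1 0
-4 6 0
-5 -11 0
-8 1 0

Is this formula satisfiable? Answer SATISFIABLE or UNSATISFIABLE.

x11 = True:
  propagation gives x4=False, x10=True, x1=True, x9=True; an empty clause results — contradiction.
x11 = False:
  propagation gives x6=True, x3=False; an empty clause results — contradiction.
Every branch closes, so no satisfying assignment exists.

UNSATISFIABLE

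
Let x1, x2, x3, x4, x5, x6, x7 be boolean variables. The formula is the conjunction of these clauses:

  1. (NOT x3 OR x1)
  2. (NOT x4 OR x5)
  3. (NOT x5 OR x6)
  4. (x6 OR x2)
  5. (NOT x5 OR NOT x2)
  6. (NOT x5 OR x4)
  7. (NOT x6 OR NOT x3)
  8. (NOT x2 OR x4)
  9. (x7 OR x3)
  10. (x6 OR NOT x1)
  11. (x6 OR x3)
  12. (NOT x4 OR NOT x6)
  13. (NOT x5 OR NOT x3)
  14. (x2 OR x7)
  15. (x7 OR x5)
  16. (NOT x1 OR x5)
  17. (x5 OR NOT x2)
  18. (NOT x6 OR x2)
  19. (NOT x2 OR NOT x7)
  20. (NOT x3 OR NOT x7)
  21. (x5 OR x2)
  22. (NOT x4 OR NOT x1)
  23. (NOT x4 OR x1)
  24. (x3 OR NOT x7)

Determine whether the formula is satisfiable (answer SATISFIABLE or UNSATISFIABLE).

UNSATISFIABLE

x5 = True:
  propagation gives x6=True, x2=False; an empty clause results — contradiction.
x5 = False:
  propagation gives x4=False, x2=False; an empty clause results — contradiction.
Every branch closes, so no satisfying assignment exists.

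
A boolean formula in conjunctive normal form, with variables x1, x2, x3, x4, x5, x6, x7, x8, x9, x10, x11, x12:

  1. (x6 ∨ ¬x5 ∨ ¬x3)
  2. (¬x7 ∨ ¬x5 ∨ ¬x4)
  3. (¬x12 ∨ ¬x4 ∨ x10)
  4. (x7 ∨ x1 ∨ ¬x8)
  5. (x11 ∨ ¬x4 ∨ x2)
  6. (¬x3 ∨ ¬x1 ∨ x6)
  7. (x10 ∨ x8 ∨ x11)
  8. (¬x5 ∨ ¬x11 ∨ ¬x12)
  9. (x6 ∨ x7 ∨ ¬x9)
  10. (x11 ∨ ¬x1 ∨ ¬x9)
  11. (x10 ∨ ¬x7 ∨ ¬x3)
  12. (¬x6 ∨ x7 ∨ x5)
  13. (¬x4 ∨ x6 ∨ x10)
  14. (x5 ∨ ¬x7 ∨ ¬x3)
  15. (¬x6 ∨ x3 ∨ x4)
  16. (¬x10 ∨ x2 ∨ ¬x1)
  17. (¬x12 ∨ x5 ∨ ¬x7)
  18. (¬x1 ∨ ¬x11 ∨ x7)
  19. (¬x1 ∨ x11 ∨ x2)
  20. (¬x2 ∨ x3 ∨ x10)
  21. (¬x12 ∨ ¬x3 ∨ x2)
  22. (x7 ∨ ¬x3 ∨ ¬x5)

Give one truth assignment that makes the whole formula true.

x1=F, x2=F, x3=F, x4=F, x5=T, x6=F, x7=T, x8=T, x9=T, x10=T, x11=T, x12=F

Check each clause:
  1. (¬x5 ∨ x6 ∨ ¬x3) — ¬x3 is true.
  2. (¬x5 ∨ ¬x7 ∨ ¬x4) — ¬x4 is true.
  3. (¬x4 ∨ ¬x12 ∨ x10) — x10 is true.
  4. (¬x8 ∨ x7 ∨ x1) — x7 is true.
  5. (x11 ∨ x2 ∨ ¬x4) — x11 is true.
  6. (¬x3 ∨ ¬x1 ∨ x6) — ¬x3 is true.
  7. (x8 ∨ x10 ∨ x11) — x8 is true.
  8. (¬x11 ∨ ¬x12 ∨ ¬x5) — ¬x12 is true.
  9. (x7 ∨ x6 ∨ ¬x9) — x7 is true.
  10. (¬x1 ∨ ¬x9 ∨ x11) — x11 is true.
  11. (¬x3 ∨ x10 ∨ ¬x7) — x10 is true.
  12. (x7 ∨ x5 ∨ ¬x6) — ¬x6 is true.
  13. (x10 ∨ ¬x4 ∨ x6) — x10 is true.
  14. (¬x7 ∨ x5 ∨ ¬x3) — ¬x3 is true.
  15. (x3 ∨ ¬x6 ∨ x4) — ¬x6 is true.
  16. (x2 ∨ ¬x10 ∨ ¬x1) — ¬x1 is true.
  17. (¬x7 ∨ x5 ∨ ¬x12) — ¬x12 is true.
  18. (x7 ∨ ¬x1 ∨ ¬x11) — ¬x1 is true.
  19. (x2 ∨ ¬x1 ∨ x11) — x11 is true.
  20. (x3 ∨ ¬x2 ∨ x10) — x10 is true.
  21. (¬x3 ∨ ¬x12 ∨ x2) — ¬x12 is true.
  22. (¬x5 ∨ x7 ∨ ¬x3) — ¬x3 is true.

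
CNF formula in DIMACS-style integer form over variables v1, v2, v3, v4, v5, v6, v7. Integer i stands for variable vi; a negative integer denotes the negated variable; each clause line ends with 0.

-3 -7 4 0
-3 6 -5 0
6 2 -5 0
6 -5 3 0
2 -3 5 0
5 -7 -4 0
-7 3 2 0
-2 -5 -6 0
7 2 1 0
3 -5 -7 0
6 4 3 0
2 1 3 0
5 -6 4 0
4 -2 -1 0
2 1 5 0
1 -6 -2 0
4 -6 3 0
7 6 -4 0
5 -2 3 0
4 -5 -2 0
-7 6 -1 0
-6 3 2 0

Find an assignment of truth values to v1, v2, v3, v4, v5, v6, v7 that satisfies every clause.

v1=True, v2=False, v3=True, v4=False, v5=True, v6=True, v7=False

Set v1 = True and propagate.
Branch on v2: take v2 = False.
Set v3 = True and propagate.
  then v5 is forced to True.
  then v6 is forced to True.
The remaining clauses are satisfied by v4 = False, v7 = False.
Every clause has at least one true literal under this assignment.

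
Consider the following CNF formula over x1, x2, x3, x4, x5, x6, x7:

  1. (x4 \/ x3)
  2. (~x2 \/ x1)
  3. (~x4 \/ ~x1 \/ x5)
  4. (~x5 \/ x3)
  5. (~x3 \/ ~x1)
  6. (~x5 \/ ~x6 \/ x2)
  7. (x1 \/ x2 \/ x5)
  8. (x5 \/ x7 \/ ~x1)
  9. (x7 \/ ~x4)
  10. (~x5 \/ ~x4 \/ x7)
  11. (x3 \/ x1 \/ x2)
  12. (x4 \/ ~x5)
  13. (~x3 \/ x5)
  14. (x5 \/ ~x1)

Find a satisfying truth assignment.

x1 = 0, x2 = 0, x3 = 1, x4 = 1, x5 = 1, x6 = 0, x7 = 1

x6 occurs only negated in the remaining clauses — set x6 = False.
Pure literal: x7 appears only positively; assign x7 = True.
Set x1 = False and propagate.
  then x2 is forced to False.
  then x5 is forced to True.
  then x3 is forced to True.
  then x4 is forced to True.
Every clause has at least one true literal under this assignment.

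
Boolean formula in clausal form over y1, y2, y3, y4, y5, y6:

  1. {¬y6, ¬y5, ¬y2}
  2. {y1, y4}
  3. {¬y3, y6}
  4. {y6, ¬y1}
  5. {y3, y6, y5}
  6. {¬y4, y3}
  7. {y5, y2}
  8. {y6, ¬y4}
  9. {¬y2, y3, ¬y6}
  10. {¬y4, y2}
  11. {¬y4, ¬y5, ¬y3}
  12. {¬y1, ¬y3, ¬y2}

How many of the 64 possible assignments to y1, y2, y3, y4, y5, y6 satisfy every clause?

3

The models are:
  y1=0 y2=1 y3=1 y4=1 y5=0 y6=1
  y1=1 y2=0 y3=0 y4=0 y5=1 y6=1
  y1=1 y2=0 y3=1 y4=0 y5=1 y6=1
That's 3 in total.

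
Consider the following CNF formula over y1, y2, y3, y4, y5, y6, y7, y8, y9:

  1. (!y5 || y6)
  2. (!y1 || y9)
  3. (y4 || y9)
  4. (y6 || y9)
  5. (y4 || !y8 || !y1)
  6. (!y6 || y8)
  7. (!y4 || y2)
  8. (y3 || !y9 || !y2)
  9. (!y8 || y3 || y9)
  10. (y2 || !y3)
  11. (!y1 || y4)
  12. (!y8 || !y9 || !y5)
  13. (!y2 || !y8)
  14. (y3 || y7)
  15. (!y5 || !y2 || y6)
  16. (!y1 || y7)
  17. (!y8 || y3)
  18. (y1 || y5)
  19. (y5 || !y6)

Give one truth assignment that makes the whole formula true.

y1=T, y2=T, y3=T, y4=T, y5=F, y6=F, y7=T, y8=F, y9=T

Pure literal: y7 appears only positively; assign y7 = True.
Set y1 = True and propagate.
  then y9 is forced to True.
  then y4 is forced to True.
  then y2 is forced to True.
  then y3 is forced to True.
  then y8 is forced to False.
  then y6 is forced to False.
  then y5 is forced to False.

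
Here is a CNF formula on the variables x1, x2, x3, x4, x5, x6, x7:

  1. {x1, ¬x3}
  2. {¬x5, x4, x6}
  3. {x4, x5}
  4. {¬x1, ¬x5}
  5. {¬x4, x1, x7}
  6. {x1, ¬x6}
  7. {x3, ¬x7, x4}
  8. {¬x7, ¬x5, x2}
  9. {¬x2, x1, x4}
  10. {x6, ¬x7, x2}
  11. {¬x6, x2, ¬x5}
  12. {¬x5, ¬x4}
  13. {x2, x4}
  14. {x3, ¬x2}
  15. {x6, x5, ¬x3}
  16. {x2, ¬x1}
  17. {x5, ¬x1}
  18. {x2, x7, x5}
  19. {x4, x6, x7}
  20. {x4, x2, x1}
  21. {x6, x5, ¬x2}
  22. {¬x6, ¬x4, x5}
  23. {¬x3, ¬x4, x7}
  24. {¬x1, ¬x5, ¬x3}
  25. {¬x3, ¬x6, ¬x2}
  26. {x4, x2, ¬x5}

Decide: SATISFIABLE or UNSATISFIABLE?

UNSATISFIABLE

x5 = True:
  propagation gives x1=False, x3=False, x6=False, x4=True; an empty clause results — contradiction.
x5 = False:
  propagation gives x4=True, x1=False, x3=False, x7=True; an empty clause results — contradiction.
Every branch closes, so no satisfying assignment exists.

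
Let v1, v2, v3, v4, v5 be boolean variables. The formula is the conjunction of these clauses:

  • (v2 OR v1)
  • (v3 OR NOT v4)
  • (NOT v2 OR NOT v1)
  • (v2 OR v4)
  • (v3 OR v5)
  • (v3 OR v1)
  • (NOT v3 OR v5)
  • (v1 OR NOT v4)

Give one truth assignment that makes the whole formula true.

v1 = T  v2 = F  v3 = T  v4 = T  v5 = T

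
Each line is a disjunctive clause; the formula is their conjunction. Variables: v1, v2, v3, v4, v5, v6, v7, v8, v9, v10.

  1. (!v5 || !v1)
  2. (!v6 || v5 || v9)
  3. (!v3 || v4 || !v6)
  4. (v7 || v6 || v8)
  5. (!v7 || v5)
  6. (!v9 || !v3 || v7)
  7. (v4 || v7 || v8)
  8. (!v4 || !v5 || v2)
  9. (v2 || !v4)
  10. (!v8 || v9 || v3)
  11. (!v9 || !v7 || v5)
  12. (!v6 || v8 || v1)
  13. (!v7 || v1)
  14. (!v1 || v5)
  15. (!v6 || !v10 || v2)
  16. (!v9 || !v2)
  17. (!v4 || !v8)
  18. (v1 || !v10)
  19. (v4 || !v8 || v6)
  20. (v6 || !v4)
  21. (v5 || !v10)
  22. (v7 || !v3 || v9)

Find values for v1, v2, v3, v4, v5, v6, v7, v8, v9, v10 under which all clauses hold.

v1=F, v2=F, v3=F, v4=F, v5=T, v6=T, v7=F, v8=T, v9=T, v10=F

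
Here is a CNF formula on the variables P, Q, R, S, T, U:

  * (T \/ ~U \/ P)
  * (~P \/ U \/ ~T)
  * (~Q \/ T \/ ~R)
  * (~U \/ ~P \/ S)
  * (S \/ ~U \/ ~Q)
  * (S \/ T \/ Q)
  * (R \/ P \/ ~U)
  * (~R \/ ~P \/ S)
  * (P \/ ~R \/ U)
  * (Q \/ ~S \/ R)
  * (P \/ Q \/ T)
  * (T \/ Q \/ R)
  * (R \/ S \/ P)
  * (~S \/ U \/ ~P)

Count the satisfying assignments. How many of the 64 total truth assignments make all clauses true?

11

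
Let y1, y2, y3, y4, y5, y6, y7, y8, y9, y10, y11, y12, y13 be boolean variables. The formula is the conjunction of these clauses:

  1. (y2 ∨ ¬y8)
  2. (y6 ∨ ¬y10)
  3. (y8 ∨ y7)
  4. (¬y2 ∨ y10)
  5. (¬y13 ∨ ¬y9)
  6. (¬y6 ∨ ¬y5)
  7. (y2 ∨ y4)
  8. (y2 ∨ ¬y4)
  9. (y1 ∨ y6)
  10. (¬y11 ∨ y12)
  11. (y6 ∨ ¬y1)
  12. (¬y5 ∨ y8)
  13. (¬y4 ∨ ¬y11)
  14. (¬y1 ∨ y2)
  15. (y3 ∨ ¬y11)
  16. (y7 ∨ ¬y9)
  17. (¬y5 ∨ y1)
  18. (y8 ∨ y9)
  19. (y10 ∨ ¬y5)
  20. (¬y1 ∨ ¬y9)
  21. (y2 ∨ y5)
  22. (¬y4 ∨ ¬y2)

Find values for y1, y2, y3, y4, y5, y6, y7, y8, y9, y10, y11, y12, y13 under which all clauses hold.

y1 = False, y2 = True, y3 = False, y4 = False, y5 = False, y6 = True, y7 = True, y8 = True, y9 = False, y10 = True, y11 = False, y12 = False, y13 = True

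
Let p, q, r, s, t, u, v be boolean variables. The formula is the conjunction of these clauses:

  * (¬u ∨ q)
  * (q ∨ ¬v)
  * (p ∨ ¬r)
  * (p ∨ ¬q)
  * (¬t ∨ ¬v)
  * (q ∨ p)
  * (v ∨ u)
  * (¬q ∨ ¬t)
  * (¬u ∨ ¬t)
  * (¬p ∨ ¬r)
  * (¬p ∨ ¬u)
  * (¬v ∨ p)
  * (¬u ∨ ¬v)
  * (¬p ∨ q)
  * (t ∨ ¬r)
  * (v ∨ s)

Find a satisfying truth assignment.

p=T, q=T, r=F, s=F, t=F, u=F, v=T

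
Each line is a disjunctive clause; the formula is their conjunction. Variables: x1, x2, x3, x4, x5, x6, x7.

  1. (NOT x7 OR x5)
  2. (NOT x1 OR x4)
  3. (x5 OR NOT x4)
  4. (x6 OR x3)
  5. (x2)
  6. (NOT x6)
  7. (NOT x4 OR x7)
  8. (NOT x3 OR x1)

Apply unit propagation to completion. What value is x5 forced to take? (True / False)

Unit clause (x2) sets x2 = True.
(NOT x6) stands alone — x6 = False.
From (x6 OR x3) and x6 = False: x3 = True.
In (NOT x3 OR x1), NOT x3 is now false; x1 must hold, so x1 = True.
(NOT x1 OR x4): since x1 = True, the clause reduces to (x4). x4 = True.
In (NOT x4 OR x5), NOT x4 is now false; x5 must hold, so x5 = True.

True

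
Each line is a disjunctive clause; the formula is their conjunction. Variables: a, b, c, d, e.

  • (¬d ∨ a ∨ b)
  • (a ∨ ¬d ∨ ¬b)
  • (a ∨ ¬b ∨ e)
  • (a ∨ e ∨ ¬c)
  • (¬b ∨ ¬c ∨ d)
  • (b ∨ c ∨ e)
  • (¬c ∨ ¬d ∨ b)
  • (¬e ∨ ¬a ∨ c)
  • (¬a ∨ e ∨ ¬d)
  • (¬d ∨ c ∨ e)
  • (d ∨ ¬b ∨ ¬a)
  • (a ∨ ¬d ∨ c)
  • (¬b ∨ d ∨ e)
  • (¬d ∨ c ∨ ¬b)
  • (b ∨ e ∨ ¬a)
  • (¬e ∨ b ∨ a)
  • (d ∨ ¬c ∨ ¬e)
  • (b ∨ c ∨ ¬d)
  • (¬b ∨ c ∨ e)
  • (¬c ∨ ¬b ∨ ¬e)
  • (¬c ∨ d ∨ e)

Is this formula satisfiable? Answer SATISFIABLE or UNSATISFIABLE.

Set a = False and propagate.
Set b = True and propagate.
  then d is forced to False.
  then e is forced to True.
  then c is forced to False.
Every clause has at least one true literal under this assignment.
So a = F  b = T  c = F  d = F  e = T is a satisfying assignment.

SATISFIABLE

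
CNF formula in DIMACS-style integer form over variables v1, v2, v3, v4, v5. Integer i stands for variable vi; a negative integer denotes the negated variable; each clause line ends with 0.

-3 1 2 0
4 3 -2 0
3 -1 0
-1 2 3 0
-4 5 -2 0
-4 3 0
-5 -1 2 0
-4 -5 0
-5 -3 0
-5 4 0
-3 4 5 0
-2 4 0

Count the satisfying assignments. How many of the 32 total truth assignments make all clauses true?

Satisfying assignments:
  v1=0 v2=0 v3=0 v4=0 v5=0
  v1=1 v2=0 v3=1 v4=1 v5=0
Count: 2.

2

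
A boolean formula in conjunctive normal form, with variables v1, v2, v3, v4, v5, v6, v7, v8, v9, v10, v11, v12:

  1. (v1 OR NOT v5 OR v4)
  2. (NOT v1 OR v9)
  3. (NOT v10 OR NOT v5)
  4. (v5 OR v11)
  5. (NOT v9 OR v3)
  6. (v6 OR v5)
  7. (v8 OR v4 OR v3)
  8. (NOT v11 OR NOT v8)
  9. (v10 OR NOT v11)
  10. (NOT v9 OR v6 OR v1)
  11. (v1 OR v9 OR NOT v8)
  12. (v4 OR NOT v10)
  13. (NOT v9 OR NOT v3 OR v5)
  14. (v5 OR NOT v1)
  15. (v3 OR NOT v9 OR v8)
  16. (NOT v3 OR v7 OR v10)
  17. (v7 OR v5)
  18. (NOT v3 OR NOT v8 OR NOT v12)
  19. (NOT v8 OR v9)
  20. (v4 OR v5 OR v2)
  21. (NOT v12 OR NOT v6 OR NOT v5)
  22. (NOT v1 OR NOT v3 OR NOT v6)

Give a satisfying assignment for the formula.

v1=F, v2=T, v3=T, v4=T, v5=F, v6=T, v7=T, v8=F, v9=F, v10=T, v11=T, v12=F

Check each clause:
  1. (v1 OR v4 OR NOT v5) — NOT v5 is true.
  2. (NOT v1 OR v9) — NOT v1 is true.
  3. (NOT v10 OR NOT v5) — NOT v5 is true.
  4. (v5 OR v11) — v11 is true.
  5. (v3 OR NOT v9) — v3 is true.
  6. (v5 OR v6) — v6 is true.
  7. (v8 OR v3 OR v4) — v3 is true.
  8. (NOT v11 OR NOT v8) — NOT v8 is true.
  9. (v10 OR NOT v11) — v10 is true.
  10. (v6 OR NOT v9 OR v1) — v6 is true.
  11. (v1 OR v9 OR NOT v8) — NOT v8 is true.
  12. (NOT v10 OR v4) — v4 is true.
  13. (v5 OR NOT v9 OR NOT v3) — NOT v9 is true.
  14. (v5 OR NOT v1) — NOT v1 is true.
  15. (NOT v9 OR v3 OR v8) — v3 is true.
  16. (v7 OR NOT v3 OR v10) — v10 is true.
  17. (v5 OR v7) — v7 is true.
  18. (NOT v3 OR NOT v12 OR NOT v8) — NOT v8 is true.
  19. (NOT v8 OR v9) — NOT v8 is true.
  20. (v2 OR v4 OR v5) — v2 is true.
  21. (NOT v6 OR NOT v12 OR NOT v5) — NOT v5 is true.
  22. (NOT v6 OR NOT v3 OR NOT v1) — NOT v1 is true.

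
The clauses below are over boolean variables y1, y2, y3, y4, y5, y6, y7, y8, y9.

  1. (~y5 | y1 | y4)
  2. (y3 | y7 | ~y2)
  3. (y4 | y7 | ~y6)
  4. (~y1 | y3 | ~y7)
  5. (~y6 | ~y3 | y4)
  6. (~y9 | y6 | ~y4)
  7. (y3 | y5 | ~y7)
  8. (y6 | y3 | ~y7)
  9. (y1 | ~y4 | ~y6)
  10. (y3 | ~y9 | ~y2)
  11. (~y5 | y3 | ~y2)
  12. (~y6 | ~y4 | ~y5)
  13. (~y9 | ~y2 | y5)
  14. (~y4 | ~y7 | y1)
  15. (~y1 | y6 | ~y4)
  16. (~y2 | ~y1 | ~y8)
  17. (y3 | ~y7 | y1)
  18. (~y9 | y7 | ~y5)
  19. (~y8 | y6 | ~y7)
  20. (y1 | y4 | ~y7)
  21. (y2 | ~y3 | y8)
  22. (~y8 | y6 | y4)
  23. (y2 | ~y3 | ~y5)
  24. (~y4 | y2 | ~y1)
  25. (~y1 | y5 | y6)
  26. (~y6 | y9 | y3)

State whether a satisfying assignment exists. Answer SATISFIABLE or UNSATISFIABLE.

SATISFIABLE

Branch on y1: take y1 = True.
Try y2 = True.
  then y8 is forced to False.
The remaining clauses are satisfied by y3 = True, y4 = False, y5 = True, y6 = False, y7 = True, y9 = True.
Every clause has at least one true literal under this assignment.
So y1=True, y2=True, y3=True, y4=False, y5=True, y6=False, y7=True, y8=False, y9=True is a satisfying assignment.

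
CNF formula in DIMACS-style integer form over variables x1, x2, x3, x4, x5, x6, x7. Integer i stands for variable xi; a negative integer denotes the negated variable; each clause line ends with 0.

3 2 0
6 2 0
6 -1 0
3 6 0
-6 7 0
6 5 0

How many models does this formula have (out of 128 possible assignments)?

28

Case analysis on x6 and x2:
  x6=1, x2=1: forces x7=1; x1, x3, x4, x5 free → 2^4 = 16.
  x6=1, x2=0: forces x3=1; x7=1; x1, x4, x5 free → 2^3 = 8.
  x6=0, x2=1: remaining (x1,x3,x4,x5,x7) ∈ {(0,1,0,1,0); (0,1,0,1,1); (0,1,1,1,0); (0,1,1,1,1)} — 4.
  x6=0, x2=0: a clause becomes empty — 0.
Total: 16 + 8 + 4 + 0 = 28.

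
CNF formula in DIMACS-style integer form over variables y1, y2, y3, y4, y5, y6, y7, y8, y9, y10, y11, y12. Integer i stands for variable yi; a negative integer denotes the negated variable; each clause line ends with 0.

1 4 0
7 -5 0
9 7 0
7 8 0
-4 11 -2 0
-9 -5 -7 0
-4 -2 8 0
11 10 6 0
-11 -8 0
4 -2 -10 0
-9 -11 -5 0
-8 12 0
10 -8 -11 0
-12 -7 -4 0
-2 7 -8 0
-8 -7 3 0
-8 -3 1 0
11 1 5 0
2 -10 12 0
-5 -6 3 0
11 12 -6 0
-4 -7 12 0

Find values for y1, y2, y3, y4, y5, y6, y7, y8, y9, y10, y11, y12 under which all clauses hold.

y1=T, y2=T, y3=T, y4=F, y5=F, y6=T, y7=T, y8=F, y9=T, y10=F, y11=T, y12=F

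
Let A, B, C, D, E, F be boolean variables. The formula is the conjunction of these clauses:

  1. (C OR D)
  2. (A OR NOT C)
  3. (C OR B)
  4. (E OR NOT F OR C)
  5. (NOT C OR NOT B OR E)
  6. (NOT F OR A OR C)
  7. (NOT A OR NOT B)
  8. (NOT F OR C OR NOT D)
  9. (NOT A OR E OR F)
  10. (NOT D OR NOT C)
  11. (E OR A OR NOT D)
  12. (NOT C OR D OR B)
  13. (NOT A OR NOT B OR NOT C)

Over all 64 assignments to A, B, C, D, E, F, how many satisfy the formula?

The models are:
  A=0 B=1 C=0 D=1 E=1 F=0
That's 1 in total.

1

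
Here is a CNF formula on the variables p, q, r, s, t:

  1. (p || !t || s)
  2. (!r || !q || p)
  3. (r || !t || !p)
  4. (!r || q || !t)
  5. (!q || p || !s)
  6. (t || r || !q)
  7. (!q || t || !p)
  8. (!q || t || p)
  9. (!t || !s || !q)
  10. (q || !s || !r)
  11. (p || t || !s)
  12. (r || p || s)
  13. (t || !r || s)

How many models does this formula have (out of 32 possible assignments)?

The models are:
  p=0 q=0 r=0 s=1 t=1
  p=1 q=0 r=0 s=0 t=0
  p=1 q=0 r=0 s=1 t=0
  p=1 q=1 r=1 s=0 t=1
Count: 4.

4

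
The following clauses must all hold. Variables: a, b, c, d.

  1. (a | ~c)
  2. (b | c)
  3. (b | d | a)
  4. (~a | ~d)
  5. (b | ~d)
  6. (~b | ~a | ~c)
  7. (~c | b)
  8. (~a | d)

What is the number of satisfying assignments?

Satisfying assignments:
  a=F b=T c=F d=F
  a=F b=T c=F d=T
Count: 2.

2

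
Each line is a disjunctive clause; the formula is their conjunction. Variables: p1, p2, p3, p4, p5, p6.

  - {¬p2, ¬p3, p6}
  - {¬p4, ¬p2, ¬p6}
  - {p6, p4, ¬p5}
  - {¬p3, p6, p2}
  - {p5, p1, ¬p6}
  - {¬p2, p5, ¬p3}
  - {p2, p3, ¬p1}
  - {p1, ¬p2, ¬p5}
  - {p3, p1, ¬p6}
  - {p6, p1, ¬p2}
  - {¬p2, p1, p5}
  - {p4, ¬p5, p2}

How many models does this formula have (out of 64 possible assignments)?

Split on p2, then p6.
  p2=T, p6=T: remaining (p1,p3,p4,p5) ∈ {(T,F,F,F); (T,F,F,T); (T,T,F,T)} — 3.
  p2=T, p6=F: remaining (p1,p3,p4,p5) ∈ {(T,F,F,F); (T,F,T,F); (T,F,T,T)} — 3.
  p2=F, p6=T: remaining (p1,p3,p4,p5) ∈ {(F,T,T,T); (T,T,F,F); (T,T,T,F); (T,T,T,T)} — 4.
  p2=F, p6=F: remaining (p1,p3,p4,p5) ∈ {(F,F,F,F); (F,F,T,F); (F,F,T,T)} — 3.
Total: 3 + 3 + 4 + 3 = 13.

13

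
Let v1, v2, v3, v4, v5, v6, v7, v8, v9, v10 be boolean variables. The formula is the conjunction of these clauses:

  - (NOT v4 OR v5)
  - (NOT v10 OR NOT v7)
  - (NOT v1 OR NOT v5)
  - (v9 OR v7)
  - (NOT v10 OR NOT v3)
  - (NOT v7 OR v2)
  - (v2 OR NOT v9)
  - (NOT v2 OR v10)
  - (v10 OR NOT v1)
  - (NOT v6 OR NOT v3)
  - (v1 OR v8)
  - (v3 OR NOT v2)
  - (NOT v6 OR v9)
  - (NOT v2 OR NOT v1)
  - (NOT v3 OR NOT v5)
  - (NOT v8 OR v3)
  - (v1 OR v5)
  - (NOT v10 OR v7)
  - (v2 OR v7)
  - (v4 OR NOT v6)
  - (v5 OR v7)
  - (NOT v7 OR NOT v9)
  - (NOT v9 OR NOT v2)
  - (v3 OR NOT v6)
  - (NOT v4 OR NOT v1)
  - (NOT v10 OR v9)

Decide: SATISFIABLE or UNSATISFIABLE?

UNSATISFIABLE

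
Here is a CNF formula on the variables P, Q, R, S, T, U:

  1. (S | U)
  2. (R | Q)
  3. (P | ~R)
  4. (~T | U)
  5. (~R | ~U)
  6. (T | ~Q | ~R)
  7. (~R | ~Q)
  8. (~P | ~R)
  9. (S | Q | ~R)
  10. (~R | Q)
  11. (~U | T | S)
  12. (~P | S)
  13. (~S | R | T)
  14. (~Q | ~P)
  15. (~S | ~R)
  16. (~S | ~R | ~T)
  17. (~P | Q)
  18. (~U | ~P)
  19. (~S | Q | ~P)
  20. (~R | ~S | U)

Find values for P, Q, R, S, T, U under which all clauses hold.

P=False  Q=True  R=False  S=False  T=True  U=True

Branch on P: take P = False.
  then R is forced to False.
  then Q is forced to True.
For the remaining variables, S = False, T = True, U = True works.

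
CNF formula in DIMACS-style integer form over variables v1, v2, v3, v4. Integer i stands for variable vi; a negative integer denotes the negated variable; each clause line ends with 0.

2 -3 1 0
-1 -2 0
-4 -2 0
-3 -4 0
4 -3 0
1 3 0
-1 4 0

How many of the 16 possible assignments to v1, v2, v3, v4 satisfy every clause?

The models are:
  v1=1 v2=0 v3=0 v4=1
Count: 1.

1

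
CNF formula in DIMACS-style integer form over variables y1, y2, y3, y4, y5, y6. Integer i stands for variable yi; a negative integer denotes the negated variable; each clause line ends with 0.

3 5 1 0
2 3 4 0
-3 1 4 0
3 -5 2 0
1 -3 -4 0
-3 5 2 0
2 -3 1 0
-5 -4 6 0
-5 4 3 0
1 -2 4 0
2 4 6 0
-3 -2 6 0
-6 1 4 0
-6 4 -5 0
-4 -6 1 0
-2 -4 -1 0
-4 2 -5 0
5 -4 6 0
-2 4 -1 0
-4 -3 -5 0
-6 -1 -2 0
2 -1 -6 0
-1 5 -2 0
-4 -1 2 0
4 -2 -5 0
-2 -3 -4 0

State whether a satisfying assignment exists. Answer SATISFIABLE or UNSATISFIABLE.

y4 = True:
  y2 = True:
    propagation gives y1=False, y3=False, y5=True, y6=True; an empty clause results — contradiction.
  y2 = False:
    propagation gives y5=False, y3=False, y1=True; an empty clause results — contradiction.
y4 = False:
  y2 = True:
    propagation gives y1=True; an empty clause results — contradiction.
  y2 = False:
    propagation gives y3=True, y1=True, y5=True, y6=True; an empty clause results — contradiction.
Every branch closes, so no satisfying assignment exists.

UNSATISFIABLE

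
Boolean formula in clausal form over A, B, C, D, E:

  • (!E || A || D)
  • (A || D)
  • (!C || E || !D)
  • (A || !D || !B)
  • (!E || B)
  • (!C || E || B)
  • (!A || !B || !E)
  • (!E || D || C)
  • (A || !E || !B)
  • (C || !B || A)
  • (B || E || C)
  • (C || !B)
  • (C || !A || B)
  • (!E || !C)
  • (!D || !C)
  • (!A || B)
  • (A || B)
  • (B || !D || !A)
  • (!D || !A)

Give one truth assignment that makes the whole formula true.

A = T, B = T, C = T, D = F, E = F

Check each clause:
  1. (A || !E || D) — A is true.
  2. (D || A) — A is true.
  3. (!D || !C || E) — !D is true.
  4. (!B || !D || A) — A is true.
  5. (!E || B) — B is true.
  6. (B || !C || E) — B is true.
  7. (!A || !E || !B) — !E is true.
  8. (C || D || !E) — C is true.
  9. (!B || !E || A) — A is true.
  10. (C || !B || A) — A is true.
  11. (C || B || E) — B is true.
  12. (!B || C) — C is true.
  13. (B || C || !A) — B is true.
  14. (!C || !E) — !E is true.
  15. (!C || !D) — !D is true.
  16. (B || !A) — B is true.
  17. (B || A) — A is true.
  18. (B || !D || !A) — B is true.
  19. (!D || !A) — !D is true.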